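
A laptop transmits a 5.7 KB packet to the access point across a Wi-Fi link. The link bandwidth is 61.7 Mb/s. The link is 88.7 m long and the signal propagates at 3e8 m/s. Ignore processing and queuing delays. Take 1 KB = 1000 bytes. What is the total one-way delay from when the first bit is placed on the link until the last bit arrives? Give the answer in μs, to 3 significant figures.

L = 45600 bits.
Transmission delay = L/R = 45600 / 61700000 = 739.06 μs.
Propagation delay = d/s = 88.7 m / 300000000 m/s = 0.295667 μs.
Total = 739 μs.

739 μs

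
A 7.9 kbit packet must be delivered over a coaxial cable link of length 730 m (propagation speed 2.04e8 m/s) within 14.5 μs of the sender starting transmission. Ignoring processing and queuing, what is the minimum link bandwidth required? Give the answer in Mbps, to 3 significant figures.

Propagation delay = 730 / 204000000 = 3.57843 μs.
Transmission budget = 14.5 − 3.57843 = 10.9216 μs.
R ≥ L / t_tx = 7900 bits / 1.09216e-05 s = 723 Mbps.

723 Mbps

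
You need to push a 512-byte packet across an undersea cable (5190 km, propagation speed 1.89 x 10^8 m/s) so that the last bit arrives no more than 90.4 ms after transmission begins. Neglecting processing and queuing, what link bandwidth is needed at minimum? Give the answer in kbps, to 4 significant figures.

L = 4096 bits.
Propagation delay = 5190000 / 189000000 = 27.4603 ms.
Transmission budget = 90.4 − 27.4603 = 62.9397 ms.
R ≥ L / t_tx = 4096 bits / 0.0629397 s = 65.08 kbps.

65.08 kbps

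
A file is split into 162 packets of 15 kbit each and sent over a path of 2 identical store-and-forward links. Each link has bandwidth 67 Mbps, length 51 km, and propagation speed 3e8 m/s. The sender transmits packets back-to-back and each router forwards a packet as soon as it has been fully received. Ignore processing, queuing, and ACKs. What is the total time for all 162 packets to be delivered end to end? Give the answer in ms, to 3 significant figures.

36.8 ms

Per-hop transmission t_tx = L/R = 15000/67000000 = 0.223881 ms.
Per-hop propagation t_prop = 51000/300000000 = 0.17 ms.
Pipeline fill: first packet needs 2·t_tx to clear all hops; remaining 161 packets each add one t_tx.
Total = (2+162-1)·t_tx + 2·t_prop = 163·0.223881 + 2·0.17 = 36.8 ms.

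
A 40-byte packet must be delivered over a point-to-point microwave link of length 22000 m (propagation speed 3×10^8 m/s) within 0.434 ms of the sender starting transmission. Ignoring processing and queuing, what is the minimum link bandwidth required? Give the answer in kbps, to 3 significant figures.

L = 320 bits.
Propagation delay = 22000 / 300000000 = 0.0733333 ms.
Transmission budget = 0.434 − 0.0733333 = 0.360667 ms.
R ≥ L / t_tx = 320 bits / 0.000360667 s = 887 kbps.

887 kbps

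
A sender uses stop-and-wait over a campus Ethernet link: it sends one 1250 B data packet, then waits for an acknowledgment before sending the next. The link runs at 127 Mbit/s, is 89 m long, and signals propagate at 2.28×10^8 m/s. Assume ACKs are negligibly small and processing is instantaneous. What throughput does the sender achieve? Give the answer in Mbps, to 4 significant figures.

125.8 Mbps

t_tx = L/R = 10000/127000000 = 7.87402e-05 s.
t_prop = 89/2.28e+08 = 3.90351e-07 s; RTT = 7.80702e-07 s.
Cycle = t_tx + RTT = 7.95209e-05 s.
Throughput = L / cycle = 10000 / 7.95209e-05 = 125.8 Mbps.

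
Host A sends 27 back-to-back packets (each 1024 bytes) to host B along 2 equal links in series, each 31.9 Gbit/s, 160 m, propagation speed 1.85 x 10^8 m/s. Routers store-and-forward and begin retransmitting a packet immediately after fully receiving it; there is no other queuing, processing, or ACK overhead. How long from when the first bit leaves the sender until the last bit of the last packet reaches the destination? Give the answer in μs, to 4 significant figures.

8.920 μs

Per-hop transmission t_tx = L/R = 8192/31900000000 = 0.256803 μs.
Per-hop propagation t_prop = 160/185000000 = 0.864865 μs.
Pipeline fill: first packet needs 2·t_tx to clear all hops; remaining 26 packets each add one t_tx.
Total = (2+27-1)·t_tx + 2·t_prop = 28·0.256803 + 2·0.864865 = 8.920 μs.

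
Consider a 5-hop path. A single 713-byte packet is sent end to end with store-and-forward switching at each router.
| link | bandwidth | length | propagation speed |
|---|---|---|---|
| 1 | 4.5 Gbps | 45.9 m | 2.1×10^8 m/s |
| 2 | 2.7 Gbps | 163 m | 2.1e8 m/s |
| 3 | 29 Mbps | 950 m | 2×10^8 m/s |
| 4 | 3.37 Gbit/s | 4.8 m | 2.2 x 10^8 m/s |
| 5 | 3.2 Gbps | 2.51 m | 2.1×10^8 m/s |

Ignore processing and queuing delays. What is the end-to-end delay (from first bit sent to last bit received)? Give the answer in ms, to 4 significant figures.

L = 713 × 8 = 5704 bits.
Transmission delays (L/R per hop): 0.00126756, 0.00211259, 0.19669, 0.00169258, 0.0017825 ms; sum = 0.203545 ms.
Propagation delays (d/s per hop): 0.000218571, 0.00077619, 0.00475, 2.18182e-05, 1.19524e-05 ms; sum = 0.00577853 ms.
End-to-end = 0.2093 ms.

0.2093 ms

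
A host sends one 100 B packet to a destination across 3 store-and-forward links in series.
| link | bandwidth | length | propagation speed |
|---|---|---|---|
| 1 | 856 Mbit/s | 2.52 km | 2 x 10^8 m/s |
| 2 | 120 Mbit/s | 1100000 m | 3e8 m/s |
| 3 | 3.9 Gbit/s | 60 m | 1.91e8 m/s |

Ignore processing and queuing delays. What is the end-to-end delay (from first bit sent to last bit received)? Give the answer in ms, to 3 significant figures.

3.69 ms

L = 100 × 8 = 800 bits.
Transmission delays (L/R per hop): 0.000934579, 0.00666667, 0.000205128 ms; sum = 0.00780637 ms.
Propagation delays (d/s per hop): 0.0126, 3.66667, 0.000314136 ms; sum = 3.67958 ms.
End-to-end = 3.69 ms.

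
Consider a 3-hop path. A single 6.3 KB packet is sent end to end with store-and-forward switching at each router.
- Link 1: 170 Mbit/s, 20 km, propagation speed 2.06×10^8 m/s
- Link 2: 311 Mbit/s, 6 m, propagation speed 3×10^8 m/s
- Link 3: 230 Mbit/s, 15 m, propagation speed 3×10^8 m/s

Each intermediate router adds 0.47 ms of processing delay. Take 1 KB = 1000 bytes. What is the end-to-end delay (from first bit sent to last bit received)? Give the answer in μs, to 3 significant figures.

L = 50400 bits.
Transmission delays (L/R per hop): 296.471, 162.058, 219.13 μs; sum = 677.659 μs.
Propagation delays (d/s per hop): 97.0874, 0.02, 0.05 μs; sum = 97.1574 μs.
Processing at 2 router(s): 2 × 0.47 ms = 940 μs.
End-to-end = 1710 μs.

1710 μs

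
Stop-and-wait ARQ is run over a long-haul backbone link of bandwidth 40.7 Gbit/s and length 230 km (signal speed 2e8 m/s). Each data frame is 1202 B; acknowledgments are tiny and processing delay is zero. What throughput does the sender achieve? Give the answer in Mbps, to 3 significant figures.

t_tx = L/R = 9616/40700000000 = 2.36265e-07 s.
t_prop = 230000/200000000 = 0.00115 s; RTT = 0.0023 s.
Cycle = t_tx + RTT = 0.00230024 s.
Throughput = L / cycle = 9616 / 0.00230024 = 4.18 Mbps.

4.18 Mbps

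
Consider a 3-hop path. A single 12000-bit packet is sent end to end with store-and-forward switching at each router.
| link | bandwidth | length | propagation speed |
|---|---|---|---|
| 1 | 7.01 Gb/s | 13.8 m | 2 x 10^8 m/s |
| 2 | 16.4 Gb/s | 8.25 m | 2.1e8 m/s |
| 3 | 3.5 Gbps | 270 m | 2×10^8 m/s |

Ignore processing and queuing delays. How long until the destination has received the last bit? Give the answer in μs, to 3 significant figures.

Transmission delays (L/R per hop): 1.71184, 0.731707, 3.42857 μs; sum = 5.87212 μs.
Propagation delays (d/s per hop): 0.069, 0.0392857, 1.35 μs; sum = 1.45829 μs.
End-to-end = 7.33 μs.

7.33 μs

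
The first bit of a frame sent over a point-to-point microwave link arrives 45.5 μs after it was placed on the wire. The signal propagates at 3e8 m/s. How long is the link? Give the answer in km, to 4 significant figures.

d = s × t_prop = 300000000 × 4.55e-05 = 13.65 km.

13.65 km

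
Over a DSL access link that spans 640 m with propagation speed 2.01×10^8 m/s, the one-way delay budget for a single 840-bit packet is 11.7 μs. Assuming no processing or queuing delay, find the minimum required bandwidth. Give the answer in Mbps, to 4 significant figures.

Propagation delay = 640 / 2.01e+08 = 3.18408 μs.
Transmission budget = 11.7 − 3.18408 = 8.51592 μs.
R ≥ L / t_tx = 840 bits / 8.51592e-06 s = 98.64 Mbps.

98.64 Mbps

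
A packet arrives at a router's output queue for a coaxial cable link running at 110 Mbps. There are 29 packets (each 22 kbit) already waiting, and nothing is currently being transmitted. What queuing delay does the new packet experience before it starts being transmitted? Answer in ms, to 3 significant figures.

5.80 ms

Each queued packet: L/R = 22000/110000000 = 0.2 ms.
29 queued → 5.8 ms.
Queuing delay = 5.80 ms.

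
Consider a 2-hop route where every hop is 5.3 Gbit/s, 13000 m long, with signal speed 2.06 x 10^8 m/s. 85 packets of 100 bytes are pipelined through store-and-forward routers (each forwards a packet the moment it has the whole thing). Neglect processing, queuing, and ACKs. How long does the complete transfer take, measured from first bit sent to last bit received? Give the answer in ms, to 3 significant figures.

Per-hop transmission t_tx = L/R = 800/5300000000 = 0.000150943 ms.
Per-hop propagation t_prop = 13000/206000000 = 0.0631068 ms.
Pipeline fill: first packet needs 2·t_tx to clear all hops; remaining 84 packets each add one t_tx.
Total = (2+85-1)·t_tx + 2·t_prop = 86·0.000150943 + 2·0.0631068 = 0.139 ms.

0.139 ms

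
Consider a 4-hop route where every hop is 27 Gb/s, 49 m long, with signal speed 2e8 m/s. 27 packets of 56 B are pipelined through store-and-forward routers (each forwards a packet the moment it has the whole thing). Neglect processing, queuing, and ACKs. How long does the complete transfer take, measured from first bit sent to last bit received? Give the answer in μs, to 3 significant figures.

Per-hop transmission t_tx = L/R = 448/27000000000 = 0.0165926 μs.
Per-hop propagation t_prop = 49/200000000 = 0.245 μs.
Pipeline fill: first packet needs 4·t_tx to clear all hops; remaining 26 packets each add one t_tx.
Total = (4+27-1)·t_tx + 4·t_prop = 30·0.0165926 + 4·0.245 = 1.48 μs.

1.48 μs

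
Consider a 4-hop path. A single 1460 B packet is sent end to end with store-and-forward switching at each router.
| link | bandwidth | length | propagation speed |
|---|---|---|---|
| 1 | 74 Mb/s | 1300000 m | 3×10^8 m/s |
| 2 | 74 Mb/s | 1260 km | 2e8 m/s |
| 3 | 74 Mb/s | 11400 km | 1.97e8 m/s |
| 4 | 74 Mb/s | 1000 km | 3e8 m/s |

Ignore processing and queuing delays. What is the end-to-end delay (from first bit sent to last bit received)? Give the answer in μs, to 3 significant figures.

L = 1460 × 8 = 11680 bits.
Transmission delay per hop = L/R = 11680/74000000 = 157.838 μs; 4 hops → 631.351 μs.
Propagation delays (d/s per hop): 4333.33, 6300, 57868, 3333.33 μs; sum = 71834.7 μs.
End-to-end = 72500 μs.

72500 μs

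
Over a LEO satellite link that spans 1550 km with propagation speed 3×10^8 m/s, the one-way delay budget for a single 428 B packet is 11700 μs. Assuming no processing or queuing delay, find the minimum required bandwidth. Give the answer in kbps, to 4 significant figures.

L = 3424 bits.
Propagation delay = 1550000 / 300000000 = 5166.67 μs.
Transmission budget = 11700 − 5166.67 = 6533.33 μs.
R ≥ L / t_tx = 3424 bits / 0.00653333 s = 524.1 kbps.

524.1 kbps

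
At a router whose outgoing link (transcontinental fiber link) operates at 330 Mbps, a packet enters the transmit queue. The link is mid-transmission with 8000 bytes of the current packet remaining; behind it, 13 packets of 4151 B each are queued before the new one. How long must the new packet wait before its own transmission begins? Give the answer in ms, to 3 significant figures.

Each queued packet: L/R = 33208/330000000 = 0.10063 ms.
13 queued → 1.30819 ms.
Plus remaining 64000 bits of current packet: 0.193939 ms.
Queuing delay = 1.50 ms.

1.50 ms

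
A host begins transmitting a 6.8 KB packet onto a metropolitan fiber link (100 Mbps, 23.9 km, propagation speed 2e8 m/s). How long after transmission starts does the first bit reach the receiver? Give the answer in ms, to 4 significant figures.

0.1195 ms

First bit experiences only propagation delay: d/s = 23900/200000000 = 0.1195 ms.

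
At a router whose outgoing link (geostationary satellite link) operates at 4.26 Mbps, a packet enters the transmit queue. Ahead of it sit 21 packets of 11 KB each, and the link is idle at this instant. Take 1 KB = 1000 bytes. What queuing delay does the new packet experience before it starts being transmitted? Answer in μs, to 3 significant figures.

434000 μs

Each queued packet: L/R = 88000/4260000 = 20657.3 μs.
21 queued → 433803 μs.
Queuing delay = 434000 μs.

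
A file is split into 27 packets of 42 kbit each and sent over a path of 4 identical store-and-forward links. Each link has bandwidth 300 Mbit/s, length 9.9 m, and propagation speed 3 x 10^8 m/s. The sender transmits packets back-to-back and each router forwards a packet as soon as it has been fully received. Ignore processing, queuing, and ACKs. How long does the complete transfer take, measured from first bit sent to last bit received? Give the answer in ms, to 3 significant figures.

Per-hop transmission t_tx = L/R = 42000/300000000 = 0.14 ms.
Per-hop propagation t_prop = 9.9/300000000 = 3.3e-05 ms.
Pipeline fill: first packet needs 4·t_tx to clear all hops; remaining 26 packets each add one t_tx.
Total = (4+27-1)·t_tx + 4·t_prop = 30·0.14 + 4·3.3e-05 = 4.20 ms.

4.20 ms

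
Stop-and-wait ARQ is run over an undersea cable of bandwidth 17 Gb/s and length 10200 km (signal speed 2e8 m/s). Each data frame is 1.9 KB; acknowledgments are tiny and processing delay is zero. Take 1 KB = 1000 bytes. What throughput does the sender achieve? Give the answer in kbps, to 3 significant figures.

t_tx = L/R = 15200/17000000000 = 8.94118e-07 s.
t_prop = 10200000/200000000 = 0.051 s; RTT = 0.102 s.
Cycle = t_tx + RTT = 0.102001 s.
Throughput = L / cycle = 15200 / 0.102001 = 149 kbps.

149 kbps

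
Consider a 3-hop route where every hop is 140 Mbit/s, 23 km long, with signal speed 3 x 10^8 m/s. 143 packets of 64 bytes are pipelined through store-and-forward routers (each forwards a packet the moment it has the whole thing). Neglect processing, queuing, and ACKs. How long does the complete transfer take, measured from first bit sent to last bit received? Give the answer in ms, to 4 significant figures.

Per-hop transmission t_tx = L/R = 512/140000000 = 0.00365714 ms.
Per-hop propagation t_prop = 23000/300000000 = 0.0766667 ms.
Pipeline fill: first packet needs 3·t_tx to clear all hops; remaining 142 packets each add one t_tx.
Total = (3+143-1)·t_tx + 3·t_prop = 145·0.00365714 + 3·0.0766667 = 0.7603 ms.

0.7603 ms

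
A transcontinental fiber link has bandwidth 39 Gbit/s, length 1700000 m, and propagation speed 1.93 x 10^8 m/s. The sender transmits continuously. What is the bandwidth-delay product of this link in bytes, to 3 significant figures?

42900000 bytes

Propagation delay = 1700000 / 193000000 = 0.00880829 s.
BDP = R × t_prop = 39000000000 × 0.00880829 = 343523000 bits.
In bytes: 343523000/8 = 42900000 bytes.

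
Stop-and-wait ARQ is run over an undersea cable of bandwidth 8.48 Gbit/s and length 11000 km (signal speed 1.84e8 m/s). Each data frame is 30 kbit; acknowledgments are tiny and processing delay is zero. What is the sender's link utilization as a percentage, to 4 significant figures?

t_tx = L/R = 30000/8480000000 = 3.53774e-06 s.
t_prop = 11000000/184000000 = 0.0597826 s; RTT = 0.119565 s.
Cycle = t_tx + RTT = 0.119569 s.
Utilization = t_tx / cycle = 3.53774e-06/0.119569 = 0.002959 %.

0.002959 %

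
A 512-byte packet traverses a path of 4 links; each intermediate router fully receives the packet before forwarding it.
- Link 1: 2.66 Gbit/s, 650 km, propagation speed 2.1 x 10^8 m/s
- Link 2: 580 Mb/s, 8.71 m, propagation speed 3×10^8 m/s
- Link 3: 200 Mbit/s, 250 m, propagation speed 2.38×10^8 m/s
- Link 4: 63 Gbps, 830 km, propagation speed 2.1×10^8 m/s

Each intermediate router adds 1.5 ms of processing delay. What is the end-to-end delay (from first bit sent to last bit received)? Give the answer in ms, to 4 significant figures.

L = 512 × 8 = 4096 bits.
Transmission delays (L/R per hop): 0.00153985, 0.00706207, 0.02048, 6.50159e-05 ms; sum = 0.0291469 ms.
Propagation delays (d/s per hop): 3.09524, 2.90333e-05, 0.00105042, 3.95238 ms; sum = 7.0487 ms.
Processing at 3 router(s): 3 × 1.5 ms = 4.5 ms.
End-to-end = 11.58 ms.

11.58 ms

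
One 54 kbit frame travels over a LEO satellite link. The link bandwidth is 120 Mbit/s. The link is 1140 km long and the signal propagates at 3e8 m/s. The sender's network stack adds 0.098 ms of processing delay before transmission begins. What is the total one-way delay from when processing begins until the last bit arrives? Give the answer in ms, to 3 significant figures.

4.35 ms

L = 54000 bits.
Transmission delay = L/R = 54000 / 120000000 = 0.45 ms.
Propagation delay = d/s = 1140000 m / 300000000 m/s = 3.8 ms.
Plus processing delay 0.098 ms = 0.098 ms.
Total = 4.35 ms.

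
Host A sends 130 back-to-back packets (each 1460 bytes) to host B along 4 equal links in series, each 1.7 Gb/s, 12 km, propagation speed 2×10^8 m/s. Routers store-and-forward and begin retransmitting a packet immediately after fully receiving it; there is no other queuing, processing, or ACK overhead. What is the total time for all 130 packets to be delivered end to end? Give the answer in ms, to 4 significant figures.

1.154 ms

Per-hop transmission t_tx = L/R = 11680/1700000000 = 0.00687059 ms.
Per-hop propagation t_prop = 12000/200000000 = 0.06 ms.
Pipeline fill: first packet needs 4·t_tx to clear all hops; remaining 129 packets each add one t_tx.
Total = (4+130-1)·t_tx + 4·t_prop = 133·0.00687059 + 4·0.06 = 1.154 ms.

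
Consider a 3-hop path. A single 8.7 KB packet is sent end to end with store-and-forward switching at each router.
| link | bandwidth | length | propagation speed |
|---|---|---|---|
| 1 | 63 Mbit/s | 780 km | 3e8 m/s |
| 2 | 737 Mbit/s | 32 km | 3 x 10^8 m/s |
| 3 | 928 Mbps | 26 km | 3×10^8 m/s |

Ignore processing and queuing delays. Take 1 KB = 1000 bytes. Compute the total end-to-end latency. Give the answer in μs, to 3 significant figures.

L = 69600 bits.
Transmission delays (L/R per hop): 1104.76, 94.4369, 75 μs; sum = 1274.2 μs.
Propagation delays (d/s per hop): 2600, 106.667, 86.6667 μs; sum = 2793.33 μs.
End-to-end = 4070 μs.

4070 μs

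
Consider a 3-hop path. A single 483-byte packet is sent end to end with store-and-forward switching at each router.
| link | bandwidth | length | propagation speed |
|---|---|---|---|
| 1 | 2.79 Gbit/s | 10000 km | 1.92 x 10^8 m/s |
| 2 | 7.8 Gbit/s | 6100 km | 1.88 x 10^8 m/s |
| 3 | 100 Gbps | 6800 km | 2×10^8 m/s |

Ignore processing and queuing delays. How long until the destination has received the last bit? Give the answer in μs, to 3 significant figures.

119000 μs

L = 483 × 8 = 3864 bits.
Transmission delays (L/R per hop): 1.38495, 0.495385, 0.03864 μs; sum = 1.91897 μs.
Propagation delays (d/s per hop): 52083.3, 32446.8, 34000 μs; sum = 118530 μs.
End-to-end = 119000 μs.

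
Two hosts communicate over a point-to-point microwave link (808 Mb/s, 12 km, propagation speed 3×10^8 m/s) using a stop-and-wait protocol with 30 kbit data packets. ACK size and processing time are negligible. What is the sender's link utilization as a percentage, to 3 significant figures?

31.7 %

t_tx = L/R = 30000/808000000 = 3.71287e-05 s.
t_prop = 12000/300000000 = 4e-05 s; RTT = 8e-05 s.
Cycle = t_tx + RTT = 0.000117129 s.
Utilization = t_tx / cycle = 3.71287e-05/0.000117129 = 31.7 %.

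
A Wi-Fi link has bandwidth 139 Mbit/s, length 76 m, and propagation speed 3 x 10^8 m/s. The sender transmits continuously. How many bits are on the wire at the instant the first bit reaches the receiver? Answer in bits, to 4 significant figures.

Propagation delay = 76 / 300000000 = 2.53333e-07 s.
BDP = R × t_prop = 139000000 × 2.53333e-07 = 35.2133 bits.

35.21 bits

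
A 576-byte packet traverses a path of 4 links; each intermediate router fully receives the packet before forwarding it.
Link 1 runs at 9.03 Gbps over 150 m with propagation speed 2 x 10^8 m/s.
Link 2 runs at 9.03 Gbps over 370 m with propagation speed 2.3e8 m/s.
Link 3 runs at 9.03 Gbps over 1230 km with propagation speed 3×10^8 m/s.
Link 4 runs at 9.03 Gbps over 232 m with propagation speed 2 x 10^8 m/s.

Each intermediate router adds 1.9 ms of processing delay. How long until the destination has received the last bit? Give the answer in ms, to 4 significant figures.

9.806 ms

L = 576 × 8 = 4608 bits.
Transmission delay per hop = L/R = 4608/9030000000 = 0.000510299 ms; 4 hops → 0.0020412 ms.
Propagation delays (d/s per hop): 0.00075, 0.0016087, 4.1, 0.00116 ms; sum = 4.10352 ms.
Processing at 3 router(s): 3 × 1.9 ms = 5.7 ms.
End-to-end = 9.806 ms.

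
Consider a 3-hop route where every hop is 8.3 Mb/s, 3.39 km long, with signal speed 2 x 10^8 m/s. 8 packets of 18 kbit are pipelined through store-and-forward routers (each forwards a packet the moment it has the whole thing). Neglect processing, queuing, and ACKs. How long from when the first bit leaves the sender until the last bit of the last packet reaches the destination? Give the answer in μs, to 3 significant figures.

21700 μs

Per-hop transmission t_tx = L/R = 18000/8.3e+06 = 2168.67 μs.
Per-hop propagation t_prop = 3390/200000000 = 16.95 μs.
Pipeline fill: first packet needs 3·t_tx to clear all hops; remaining 7 packets each add one t_tx.
Total = (3+8-1)·t_tx + 3·t_prop = 10·2168.67 + 3·16.95 = 21700 μs.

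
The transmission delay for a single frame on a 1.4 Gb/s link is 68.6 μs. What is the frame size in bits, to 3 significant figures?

96000 bits

L = R × t_tx = 1400000000 b/s × 6.86e-05 s = 96040 bits.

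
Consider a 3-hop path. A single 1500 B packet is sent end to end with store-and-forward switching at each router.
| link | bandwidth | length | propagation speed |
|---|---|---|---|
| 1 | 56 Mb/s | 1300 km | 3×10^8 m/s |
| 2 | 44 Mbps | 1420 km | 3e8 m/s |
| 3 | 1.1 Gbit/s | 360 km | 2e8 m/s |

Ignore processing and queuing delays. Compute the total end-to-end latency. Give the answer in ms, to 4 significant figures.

L = 1500 × 8 = 12000 bits.
Transmission delays (L/R per hop): 0.214286, 0.272727, 0.0109091 ms; sum = 0.497922 ms.
Propagation delays (d/s per hop): 4.33333, 4.73333, 1.8 ms; sum = 10.8667 ms.
End-to-end = 11.36 ms.

11.36 ms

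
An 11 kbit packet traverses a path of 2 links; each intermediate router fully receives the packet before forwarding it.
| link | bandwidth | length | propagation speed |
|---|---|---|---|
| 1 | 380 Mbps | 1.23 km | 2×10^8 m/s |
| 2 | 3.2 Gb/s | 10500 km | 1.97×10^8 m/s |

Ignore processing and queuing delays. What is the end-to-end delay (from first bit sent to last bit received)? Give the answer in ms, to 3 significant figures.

53.3 ms

L = 11000 bits.
Transmission delays (L/R per hop): 0.0289474, 0.0034375 ms; sum = 0.0323849 ms.
Propagation delays (d/s per hop): 0.00615, 53.2995 ms; sum = 53.3056 ms.
End-to-end = 53.3 ms.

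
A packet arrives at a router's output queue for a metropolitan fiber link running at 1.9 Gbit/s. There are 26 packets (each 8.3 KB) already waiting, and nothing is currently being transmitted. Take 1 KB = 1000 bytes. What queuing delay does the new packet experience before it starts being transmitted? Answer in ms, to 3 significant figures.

0.909 ms

Each queued packet: L/R = 66400/1900000000 = 0.0349474 ms.
26 queued → 0.908632 ms.
Queuing delay = 0.909 ms.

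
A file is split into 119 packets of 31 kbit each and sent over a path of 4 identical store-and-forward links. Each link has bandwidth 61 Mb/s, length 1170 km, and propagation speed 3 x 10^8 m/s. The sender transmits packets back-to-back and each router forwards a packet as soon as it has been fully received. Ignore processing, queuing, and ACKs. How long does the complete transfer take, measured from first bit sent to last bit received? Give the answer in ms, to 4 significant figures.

Per-hop transmission t_tx = L/R = 31000/61000000 = 0.508197 ms.
Per-hop propagation t_prop = 1170000/300000000 = 3.9 ms.
Pipeline fill: first packet needs 4·t_tx to clear all hops; remaining 118 packets each add one t_tx.
Total = (4+119-1)·t_tx + 4·t_prop = 122·0.508197 + 4·3.9 = 77.60 ms.

77.60 ms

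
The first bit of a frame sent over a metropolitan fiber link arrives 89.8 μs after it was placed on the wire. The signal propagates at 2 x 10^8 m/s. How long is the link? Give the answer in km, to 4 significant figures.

d = s × t_prop = 200000000 × 8.98e-05 = 17.96 km.

17.96 km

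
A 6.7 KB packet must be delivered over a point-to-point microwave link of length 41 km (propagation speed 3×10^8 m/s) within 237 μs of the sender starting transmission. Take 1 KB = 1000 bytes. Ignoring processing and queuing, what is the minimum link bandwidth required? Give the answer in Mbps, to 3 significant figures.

534 Mbps

L = 53600 bits.
Propagation delay = 41000 / 300000000 = 136.667 μs.
Transmission budget = 237 − 136.667 = 100.333 μs.
R ≥ L / t_tx = 53600 bits / 0.000100333 s = 534 Mbps.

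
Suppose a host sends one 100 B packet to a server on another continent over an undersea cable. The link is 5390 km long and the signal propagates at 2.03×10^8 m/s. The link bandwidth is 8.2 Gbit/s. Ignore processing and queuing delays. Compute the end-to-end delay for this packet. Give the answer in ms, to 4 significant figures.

26.55 ms

L = 100 × 8 = 800 bits.
Transmission delay = L/R = 800 / 8.2e+09 = 9.7561e-05 ms.
Propagation delay = d/s = 5390000 m / 2.03e+08 m/s = 26.5517 ms.
Total = 26.55 ms.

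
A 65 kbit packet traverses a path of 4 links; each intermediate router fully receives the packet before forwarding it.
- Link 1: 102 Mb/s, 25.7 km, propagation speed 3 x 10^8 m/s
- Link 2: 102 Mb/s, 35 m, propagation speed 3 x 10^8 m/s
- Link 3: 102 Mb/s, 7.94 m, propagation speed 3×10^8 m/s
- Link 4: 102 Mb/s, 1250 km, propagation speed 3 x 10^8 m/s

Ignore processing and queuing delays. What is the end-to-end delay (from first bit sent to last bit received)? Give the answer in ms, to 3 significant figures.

L = 65000 bits.
Transmission delay per hop = L/R = 65000/102000000 = 0.637255 ms; 4 hops → 2.54902 ms.
Propagation delays (d/s per hop): 0.0856667, 0.000116667, 2.64667e-05, 4.16667 ms; sum = 4.25248 ms.
End-to-end = 6.80 ms.

6.80 ms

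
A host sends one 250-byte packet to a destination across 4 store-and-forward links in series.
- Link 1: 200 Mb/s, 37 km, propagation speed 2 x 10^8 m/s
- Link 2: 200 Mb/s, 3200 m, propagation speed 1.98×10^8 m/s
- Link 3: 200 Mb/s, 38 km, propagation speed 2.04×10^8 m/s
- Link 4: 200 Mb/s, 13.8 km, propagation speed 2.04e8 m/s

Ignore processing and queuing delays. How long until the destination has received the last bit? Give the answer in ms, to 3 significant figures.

0.495 ms

L = 250 × 8 = 2000 bits.
Transmission delay per hop = L/R = 2000/200000000 = 0.01 ms; 4 hops → 0.04 ms.
Propagation delays (d/s per hop): 0.185, 0.0161616, 0.186275, 0.0676471 ms; sum = 0.455083 ms.
End-to-end = 0.495 ms.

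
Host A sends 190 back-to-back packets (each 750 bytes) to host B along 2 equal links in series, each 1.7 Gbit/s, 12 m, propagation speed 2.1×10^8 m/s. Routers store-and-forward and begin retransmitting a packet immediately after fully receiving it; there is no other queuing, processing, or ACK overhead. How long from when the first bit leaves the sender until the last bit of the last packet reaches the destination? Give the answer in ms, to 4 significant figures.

Per-hop transmission t_tx = L/R = 6000/1700000000 = 0.00352941 ms.
Per-hop propagation t_prop = 12/210000000 = 5.71429e-05 ms.
Pipeline fill: first packet needs 2·t_tx to clear all hops; remaining 189 packets each add one t_tx.
Total = (2+190-1)·t_tx + 2·t_prop = 191·0.00352941 + 2·5.71429e-05 = 0.6742 ms.

0.6742 ms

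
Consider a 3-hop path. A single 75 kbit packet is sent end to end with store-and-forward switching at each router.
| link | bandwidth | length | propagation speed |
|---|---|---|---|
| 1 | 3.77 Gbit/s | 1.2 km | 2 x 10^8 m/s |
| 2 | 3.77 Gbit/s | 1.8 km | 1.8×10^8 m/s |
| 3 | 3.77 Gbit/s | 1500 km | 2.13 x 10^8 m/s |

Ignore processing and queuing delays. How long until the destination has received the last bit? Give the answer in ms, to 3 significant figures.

L = 75000 bits.
Transmission delay per hop = L/R = 75000/3770000000 = 0.0198939 ms; 3 hops → 0.0596817 ms.
Propagation delays (d/s per hop): 0.006, 0.01, 7.04225 ms; sum = 7.05825 ms.
End-to-end = 7.12 ms.

7.12 ms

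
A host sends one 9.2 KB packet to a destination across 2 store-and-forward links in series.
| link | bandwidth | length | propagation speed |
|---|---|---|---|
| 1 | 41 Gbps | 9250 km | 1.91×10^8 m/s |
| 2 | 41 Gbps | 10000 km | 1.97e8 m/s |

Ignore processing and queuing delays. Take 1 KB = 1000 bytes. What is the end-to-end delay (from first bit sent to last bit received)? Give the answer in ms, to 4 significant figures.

99.19 ms

L = 73600 bits.
Transmission delay per hop = L/R = 73600/41000000000 = 0.00179512 ms; 2 hops → 0.00359024 ms.
Propagation delays (d/s per hop): 48.4293, 50.7614 ms; sum = 99.1907 ms.
End-to-end = 99.19 ms.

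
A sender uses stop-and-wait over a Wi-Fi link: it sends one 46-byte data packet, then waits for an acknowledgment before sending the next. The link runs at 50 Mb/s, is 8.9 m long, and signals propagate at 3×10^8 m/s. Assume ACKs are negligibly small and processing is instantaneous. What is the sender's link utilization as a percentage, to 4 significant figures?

t_tx = L/R = 368/50000000 = 7.36e-06 s.
t_prop = 8.9/300000000 = 2.96667e-08 s; RTT = 5.93333e-08 s.
Cycle = t_tx + RTT = 7.41933e-06 s.
Utilization = t_tx / cycle = 7.36e-06/7.41933e-06 = 99.20 %.

99.20 %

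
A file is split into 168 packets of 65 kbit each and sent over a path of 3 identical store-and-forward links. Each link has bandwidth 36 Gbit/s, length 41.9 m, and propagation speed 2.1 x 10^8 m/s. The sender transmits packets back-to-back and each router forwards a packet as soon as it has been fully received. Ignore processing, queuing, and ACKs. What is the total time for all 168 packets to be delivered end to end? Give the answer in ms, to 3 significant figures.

Per-hop transmission t_tx = L/R = 65000/36000000000 = 0.00180556 ms.
Per-hop propagation t_prop = 41.9/210000000 = 0.000199524 ms.
Pipeline fill: first packet needs 3·t_tx to clear all hops; remaining 167 packets each add one t_tx.
Total = (3+168-1)·t_tx + 3·t_prop = 170·0.00180556 + 3·0.000199524 = 0.308 ms.

0.308 ms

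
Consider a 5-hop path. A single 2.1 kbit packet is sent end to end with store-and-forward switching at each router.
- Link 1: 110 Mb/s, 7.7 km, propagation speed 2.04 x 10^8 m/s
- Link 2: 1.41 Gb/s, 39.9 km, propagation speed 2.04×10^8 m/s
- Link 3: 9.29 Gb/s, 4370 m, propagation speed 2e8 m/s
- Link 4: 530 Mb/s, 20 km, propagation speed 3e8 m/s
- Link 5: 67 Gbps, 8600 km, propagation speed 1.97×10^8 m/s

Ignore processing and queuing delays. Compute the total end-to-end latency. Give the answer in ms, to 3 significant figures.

L = 2100 bits.
Transmission delays (L/R per hop): 0.0190909, 0.00148936, 0.00022605, 0.00396226, 3.13433e-05 ms; sum = 0.0247999 ms.
Propagation delays (d/s per hop): 0.0377451, 0.195588, 0.02185, 0.0666667, 43.6548 ms; sum = 43.9767 ms.
End-to-end = 44.0 ms.

44.0 ms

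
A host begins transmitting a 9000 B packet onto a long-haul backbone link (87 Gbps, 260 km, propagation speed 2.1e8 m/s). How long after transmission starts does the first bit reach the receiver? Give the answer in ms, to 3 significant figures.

First bit experiences only propagation delay: d/s = 260000/210000000 = 1.24 ms.

1.24 ms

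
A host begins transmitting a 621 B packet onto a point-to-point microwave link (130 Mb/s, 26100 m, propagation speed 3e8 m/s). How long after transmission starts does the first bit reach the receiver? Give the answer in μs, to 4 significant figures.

First bit experiences only propagation delay: d/s = 26100/300000000 = 87.00 μs.

87.00 μs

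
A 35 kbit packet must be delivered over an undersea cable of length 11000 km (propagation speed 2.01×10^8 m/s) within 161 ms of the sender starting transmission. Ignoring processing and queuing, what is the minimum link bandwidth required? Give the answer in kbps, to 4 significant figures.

Propagation delay = 11000000 / 2.01e+08 = 54.7264 ms.
Transmission budget = 161 − 54.7264 = 106.274 ms.
R ≥ L / t_tx = 35000 bits / 0.106274 s = 329.3 kbps.

329.3 kbps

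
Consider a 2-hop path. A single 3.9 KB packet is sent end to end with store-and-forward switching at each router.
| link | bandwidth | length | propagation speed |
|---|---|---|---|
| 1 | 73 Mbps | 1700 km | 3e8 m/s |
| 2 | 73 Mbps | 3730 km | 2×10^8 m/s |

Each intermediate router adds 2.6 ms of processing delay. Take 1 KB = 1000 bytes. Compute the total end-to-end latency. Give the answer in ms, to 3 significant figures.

27.8 ms

L = 31200 bits.
Transmission delay per hop = L/R = 31200/73000000 = 0.427397 ms; 2 hops → 0.854795 ms.
Propagation delays (d/s per hop): 5.66667, 18.65 ms; sum = 24.3167 ms.
Processing at 1 router(s): 1 × 2.6 ms = 2.6 ms.
End-to-end = 27.8 ms.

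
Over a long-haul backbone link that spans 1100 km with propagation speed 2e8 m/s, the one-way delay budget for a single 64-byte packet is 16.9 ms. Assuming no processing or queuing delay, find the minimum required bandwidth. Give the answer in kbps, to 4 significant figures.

L = 512 bits.
Propagation delay = 1100000 / 200000000 = 5.5 ms.
Transmission budget = 16.9 − 5.5 = 11.4 ms.
R ≥ L / t_tx = 512 bits / 0.0114 s = 44.91 kbps.

44.91 kbps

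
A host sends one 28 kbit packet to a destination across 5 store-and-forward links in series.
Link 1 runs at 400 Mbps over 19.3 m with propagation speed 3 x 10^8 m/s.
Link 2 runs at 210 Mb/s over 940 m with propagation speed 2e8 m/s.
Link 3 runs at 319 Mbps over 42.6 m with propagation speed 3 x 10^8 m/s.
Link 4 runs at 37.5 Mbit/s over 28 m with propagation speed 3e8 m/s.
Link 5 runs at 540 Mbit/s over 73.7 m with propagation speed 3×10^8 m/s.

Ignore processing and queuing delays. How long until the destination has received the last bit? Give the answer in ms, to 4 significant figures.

L = 28000 bits.
Transmission delays (L/R per hop): 0.07, 0.133333, 0.0877743, 0.746667, 0.0518519 ms; sum = 1.08963 ms.
Propagation delays (d/s per hop): 6.43333e-05, 0.0047, 0.000142, 9.33333e-05, 0.000245667 ms; sum = 0.00524533 ms.
End-to-end = 1.095 ms.

1.095 ms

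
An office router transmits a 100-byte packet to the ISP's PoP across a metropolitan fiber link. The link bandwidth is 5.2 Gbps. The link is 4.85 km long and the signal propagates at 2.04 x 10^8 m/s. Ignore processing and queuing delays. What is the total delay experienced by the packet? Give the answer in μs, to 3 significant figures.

L = 100 × 8 = 800 bits.
Transmission delay = L/R = 800 / 5200000000 = 0.153846 μs.
Propagation delay = d/s = 4850 m / 204000000 m/s = 23.7745 μs.
Total = 23.9 μs.

23.9 μs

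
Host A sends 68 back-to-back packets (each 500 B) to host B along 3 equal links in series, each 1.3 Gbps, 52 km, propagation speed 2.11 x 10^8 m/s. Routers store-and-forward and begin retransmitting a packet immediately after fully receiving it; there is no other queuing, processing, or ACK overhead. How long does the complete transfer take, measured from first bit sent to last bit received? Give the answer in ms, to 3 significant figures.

0.955 ms

Per-hop transmission t_tx = L/R = 4000/1300000000 = 0.00307692 ms.
Per-hop propagation t_prop = 52000/211000000 = 0.246445 ms.
Pipeline fill: first packet needs 3·t_tx to clear all hops; remaining 67 packets each add one t_tx.
Total = (3+68-1)·t_tx + 3·t_prop = 70·0.00307692 + 3·0.246445 = 0.955 ms.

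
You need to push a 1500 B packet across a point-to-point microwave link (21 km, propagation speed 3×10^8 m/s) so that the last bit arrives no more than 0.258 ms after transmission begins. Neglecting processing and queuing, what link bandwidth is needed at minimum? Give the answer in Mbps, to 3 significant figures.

63.8 Mbps

L = 12000 bits.
Propagation delay = 21000 / 300000000 = 0.07 ms.
Transmission budget = 0.258 − 0.07 = 0.188 ms.
R ≥ L / t_tx = 12000 bits / 0.000188 s = 63.8 Mbps.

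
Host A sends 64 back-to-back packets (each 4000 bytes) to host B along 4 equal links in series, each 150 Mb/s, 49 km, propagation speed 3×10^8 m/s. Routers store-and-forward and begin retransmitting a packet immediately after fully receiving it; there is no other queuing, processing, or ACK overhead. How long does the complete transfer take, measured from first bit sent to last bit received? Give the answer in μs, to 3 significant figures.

14900 μs

Per-hop transmission t_tx = L/R = 32000/150000000 = 213.333 μs.
Per-hop propagation t_prop = 49000/300000000 = 163.333 μs.
Pipeline fill: first packet needs 4·t_tx to clear all hops; remaining 63 packets each add one t_tx.
Total = (4+64-1)·t_tx + 4·t_prop = 67·213.333 + 4·163.333 = 14900 μs.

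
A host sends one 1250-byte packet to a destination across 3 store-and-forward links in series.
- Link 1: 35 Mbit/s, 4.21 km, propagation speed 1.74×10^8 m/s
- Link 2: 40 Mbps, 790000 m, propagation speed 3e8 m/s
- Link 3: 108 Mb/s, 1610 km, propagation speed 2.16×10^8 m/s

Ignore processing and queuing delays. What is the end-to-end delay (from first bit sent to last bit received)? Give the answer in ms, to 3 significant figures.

L = 1250 × 8 = 10000 bits.
Transmission delays (L/R per hop): 0.285714, 0.25, 0.0925926 ms; sum = 0.628307 ms.
Propagation delays (d/s per hop): 0.0241954, 2.63333, 7.4537 ms; sum = 10.1112 ms.
End-to-end = 10.7 ms.

10.7 ms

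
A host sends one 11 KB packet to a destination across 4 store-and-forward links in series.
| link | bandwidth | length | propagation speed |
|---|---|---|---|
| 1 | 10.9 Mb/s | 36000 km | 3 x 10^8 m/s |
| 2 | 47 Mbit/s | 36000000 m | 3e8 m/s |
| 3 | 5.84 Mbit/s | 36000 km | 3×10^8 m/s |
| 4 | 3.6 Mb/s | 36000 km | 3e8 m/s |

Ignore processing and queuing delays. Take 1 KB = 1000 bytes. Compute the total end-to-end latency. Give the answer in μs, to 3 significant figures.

L = 88000 bits.
Transmission delays (L/R per hop): 8073.39, 1872.34, 15068.5, 24444.4 μs; sum = 49458.7 μs.
Propagation delays (d/s per hop): 120000, 120000, 120000, 120000 μs; sum = 480000 μs.
End-to-end = 529000 μs.

529000 μs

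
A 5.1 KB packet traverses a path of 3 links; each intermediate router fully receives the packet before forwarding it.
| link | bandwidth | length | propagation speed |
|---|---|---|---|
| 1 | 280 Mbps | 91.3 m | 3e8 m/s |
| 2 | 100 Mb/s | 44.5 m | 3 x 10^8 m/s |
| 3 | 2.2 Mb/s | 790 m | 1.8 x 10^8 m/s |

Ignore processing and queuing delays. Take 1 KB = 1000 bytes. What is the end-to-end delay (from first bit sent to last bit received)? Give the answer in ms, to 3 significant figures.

L = 40800 bits.
Transmission delays (L/R per hop): 0.145714, 0.408, 18.5455 ms; sum = 19.0992 ms.
Propagation delays (d/s per hop): 0.000304333, 0.000148333, 0.00438889 ms; sum = 0.00484156 ms.
End-to-end = 19.1 ms.

19.1 ms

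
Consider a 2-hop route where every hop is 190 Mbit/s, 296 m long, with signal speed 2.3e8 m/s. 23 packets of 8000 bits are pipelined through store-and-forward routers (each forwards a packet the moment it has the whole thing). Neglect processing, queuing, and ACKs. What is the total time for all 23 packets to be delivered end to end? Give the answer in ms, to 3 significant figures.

Per-hop transmission t_tx = L/R = 8000/190000000 = 0.0421053 ms.
Per-hop propagation t_prop = 296/2.3e+08 = 0.00128696 ms.
Pipeline fill: first packet needs 2·t_tx to clear all hops; remaining 22 packets each add one t_tx.
Total = (2+23-1)·t_tx + 2·t_prop = 24·0.0421053 + 2·0.00128696 = 1.01 ms.

1.01 ms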